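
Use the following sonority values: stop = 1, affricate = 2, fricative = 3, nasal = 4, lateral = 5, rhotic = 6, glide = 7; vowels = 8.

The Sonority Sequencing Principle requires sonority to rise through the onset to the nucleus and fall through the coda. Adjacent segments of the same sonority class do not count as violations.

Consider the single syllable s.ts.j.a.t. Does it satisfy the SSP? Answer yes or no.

no

Onset: /s/ is a fricative (sonority 3), /ts/ is an affricate (sonority 2), /j/ is a glide (sonority 7); then the nucleus /a/ (sonority 8).
Onset profile 3-2-7-8 — does not rise throughout.
Coda: /t/ is a stop (sonority 1).
Coda profile 8-1 — falls from the nucleus.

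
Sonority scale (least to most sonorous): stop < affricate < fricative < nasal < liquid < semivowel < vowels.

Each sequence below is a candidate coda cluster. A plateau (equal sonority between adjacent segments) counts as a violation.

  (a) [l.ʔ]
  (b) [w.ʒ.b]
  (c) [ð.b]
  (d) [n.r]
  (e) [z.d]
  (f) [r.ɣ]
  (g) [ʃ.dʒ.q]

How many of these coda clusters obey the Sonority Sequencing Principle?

(a) sonority 5-1: well-formed.
(b) sonority 6-3-1: well-formed.
(c) sonority 3-1: well-formed.
(d) sonority 4-5: ill-formed.
(e) sonority 3-1: well-formed.
(f) sonority 5-3: well-formed.
(g) sonority 3-2-1: well-formed.

6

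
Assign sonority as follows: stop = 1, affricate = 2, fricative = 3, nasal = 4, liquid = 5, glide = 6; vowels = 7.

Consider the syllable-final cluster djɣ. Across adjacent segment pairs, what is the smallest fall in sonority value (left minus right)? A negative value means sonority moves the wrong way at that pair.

-5

/d/ — stop, sonority 1.
/j/ — glide, sonority 6.
/ɣ/ — fricative, sonority 3.
/d/→/j/: change -5.
/j/→/ɣ/: change +3.
Minimum = -5.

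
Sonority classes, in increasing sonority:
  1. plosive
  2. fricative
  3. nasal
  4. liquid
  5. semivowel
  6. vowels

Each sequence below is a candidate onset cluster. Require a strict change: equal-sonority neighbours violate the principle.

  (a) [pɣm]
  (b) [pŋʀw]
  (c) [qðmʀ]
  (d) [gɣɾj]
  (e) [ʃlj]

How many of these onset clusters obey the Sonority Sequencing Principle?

5

(a) 1-2-3 → obeys
(b) 1-3-4-5 → obeys
(c) 1-2-3-4 → obeys
(d) 1-2-4-5 → obeys
(e) 2-4-5 → obeys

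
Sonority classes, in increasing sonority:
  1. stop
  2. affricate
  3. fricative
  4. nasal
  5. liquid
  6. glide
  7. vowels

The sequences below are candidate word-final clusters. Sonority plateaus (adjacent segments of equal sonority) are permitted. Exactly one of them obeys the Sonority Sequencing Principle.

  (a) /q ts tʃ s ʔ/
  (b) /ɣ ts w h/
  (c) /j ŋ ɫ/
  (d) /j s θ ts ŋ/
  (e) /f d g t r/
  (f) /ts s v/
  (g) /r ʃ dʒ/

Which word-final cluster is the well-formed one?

(a) sonority 1-2-2-3-1: ill-formed.
(b) sonority 3-2-6-3: ill-formed.
(c) sonority 6-4-5: ill-formed.
(d) sonority 6-3-3-2-4: ill-formed.
(e) sonority 3-1-1-1-5: ill-formed.
(f) sonority 2-3-3: ill-formed.
(g) sonority 5-3-2: well-formed.

g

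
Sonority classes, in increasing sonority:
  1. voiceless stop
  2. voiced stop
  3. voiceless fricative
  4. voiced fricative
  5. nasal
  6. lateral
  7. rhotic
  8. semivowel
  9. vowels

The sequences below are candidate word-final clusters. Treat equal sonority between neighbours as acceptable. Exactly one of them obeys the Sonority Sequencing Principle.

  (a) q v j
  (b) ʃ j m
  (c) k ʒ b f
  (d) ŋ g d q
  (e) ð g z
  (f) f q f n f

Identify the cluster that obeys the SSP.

d

(a) q v j: profile 1-4-8 — violates.
(b) ʃ j m: profile 3-8-5 — violates.
(c) k ʒ b f: profile 1-4-2-3 — violates.
(d) ŋ g d q: profile 5-2-2-1 — obeys.
(e) ð g z: profile 4-2-4 — violates.
(f) f q f n f: profile 3-1-3-5-3 — violates.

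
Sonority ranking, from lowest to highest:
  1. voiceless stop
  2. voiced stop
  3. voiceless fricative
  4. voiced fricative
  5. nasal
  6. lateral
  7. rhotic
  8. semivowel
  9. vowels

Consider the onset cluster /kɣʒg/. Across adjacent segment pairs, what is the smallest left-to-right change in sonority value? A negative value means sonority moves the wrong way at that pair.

/k/ is a voiceless stop (sonority 1).
/ɣ/ is a voiced fricative (sonority 4).
/ʒ/ is a voiced fricative (sonority 4).
/g/ is a voiced stop (sonority 2).
/k/→/ɣ/: change +3.
/ɣ/→/ʒ/: change +0.
/ʒ/→/g/: change -2.
Minimum = -2.

-2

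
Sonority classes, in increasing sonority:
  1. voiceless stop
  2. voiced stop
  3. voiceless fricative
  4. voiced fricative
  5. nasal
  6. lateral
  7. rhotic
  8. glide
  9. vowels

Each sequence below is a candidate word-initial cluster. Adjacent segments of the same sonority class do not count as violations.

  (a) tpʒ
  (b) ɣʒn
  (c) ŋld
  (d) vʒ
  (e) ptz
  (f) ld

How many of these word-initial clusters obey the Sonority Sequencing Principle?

4

(a) tpʒ: profile 1-1-4 — obeys.
(b) ɣʒn: profile 4-4-5 — obeys.
(c) ŋld: profile 5-6-2 — violates.
(d) vʒ: profile 4-4 — obeys.
(e) ptz: profile 1-1-4 — obeys.
(f) ld: profile 6-2 — violates.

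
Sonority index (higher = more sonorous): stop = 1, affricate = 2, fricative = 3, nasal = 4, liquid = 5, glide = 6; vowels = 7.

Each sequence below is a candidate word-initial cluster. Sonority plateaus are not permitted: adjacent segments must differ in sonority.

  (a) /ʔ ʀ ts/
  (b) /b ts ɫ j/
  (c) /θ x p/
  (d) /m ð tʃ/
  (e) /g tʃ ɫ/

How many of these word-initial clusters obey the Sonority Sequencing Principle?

2

(a) /ʔ ʀ ts/: profile 1-5-2 — violates.
(b) /b ts ɫ j/: profile 1-2-5-6 — obeys.
(c) /θ x p/: profile 3-3-1 — violates.
(d) /m ð tʃ/: profile 4-3-2 — violates.
(e) /g tʃ ɫ/: profile 1-2-5 — obeys.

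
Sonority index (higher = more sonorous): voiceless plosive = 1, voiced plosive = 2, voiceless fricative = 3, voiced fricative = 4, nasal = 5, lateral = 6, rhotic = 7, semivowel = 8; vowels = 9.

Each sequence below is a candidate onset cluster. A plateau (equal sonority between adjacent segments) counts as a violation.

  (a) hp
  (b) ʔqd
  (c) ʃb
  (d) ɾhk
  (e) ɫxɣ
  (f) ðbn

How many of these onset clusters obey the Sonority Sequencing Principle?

(a) 3-1 → violates
(b) 1-1-2 → violates
(c) 3-2 → violates
(d) 7-3-1 → violates
(e) 6-3-4 → violates
(f) 4-2-5 → violates

0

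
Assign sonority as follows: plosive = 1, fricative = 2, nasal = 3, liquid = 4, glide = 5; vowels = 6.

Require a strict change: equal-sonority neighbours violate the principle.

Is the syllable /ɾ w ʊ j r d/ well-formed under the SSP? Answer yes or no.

yes

Onset: /ɾ/ is a liquid (sonority 4), /w/ is a glide (sonority 5); then the nucleus /ʊ/ (sonority 6).
Onset profile 4-5-6 — rises to the nucleus.
Coda: /j/ is a glide (sonority 5), /r/ is a liquid (sonority 4), /d/ is a plosive (sonority 1).
Coda profile 6-5-4-1 — falls from the nucleus.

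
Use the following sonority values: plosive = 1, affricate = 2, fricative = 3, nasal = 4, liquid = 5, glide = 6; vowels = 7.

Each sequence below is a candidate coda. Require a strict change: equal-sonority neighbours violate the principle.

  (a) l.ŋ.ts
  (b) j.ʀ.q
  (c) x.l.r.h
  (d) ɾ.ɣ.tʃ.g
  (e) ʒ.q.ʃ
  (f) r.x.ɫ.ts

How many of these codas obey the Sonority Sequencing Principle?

3

(a) sonority 5-4-2: well-formed.
(b) sonority 6-5-1: well-formed.
(c) sonority 3-5-5-3: ill-formed.
(d) sonority 5-3-2-1: well-formed.
(e) sonority 3-1-3: ill-formed.
(f) sonority 5-3-5-2: ill-formed.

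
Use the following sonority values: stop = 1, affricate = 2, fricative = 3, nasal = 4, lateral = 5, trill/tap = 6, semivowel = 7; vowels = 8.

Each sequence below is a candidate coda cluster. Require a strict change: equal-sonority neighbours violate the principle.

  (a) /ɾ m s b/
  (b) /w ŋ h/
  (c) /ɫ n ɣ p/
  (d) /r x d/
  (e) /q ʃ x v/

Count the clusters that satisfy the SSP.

4

(a) 6-4-3-1 → obeys
(b) 7-4-3 → obeys
(c) 5-4-3-1 → obeys
(d) 6-3-1 → obeys
(e) 1-3-3-3 → violates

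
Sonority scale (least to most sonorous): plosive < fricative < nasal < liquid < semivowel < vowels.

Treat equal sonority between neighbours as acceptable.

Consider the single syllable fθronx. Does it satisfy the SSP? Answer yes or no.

yes

Onset: /f/ is a fricative (sonority 2), /θ/ is a fricative (sonority 2), /r/ is a liquid (sonority 4); then the nucleus /o/ (sonority 6).
Onset profile 2-2-4-6 — rises to the nucleus.
Coda: /n/ is a nasal (sonority 3), /x/ is a fricative (sonority 2).
Coda profile 6-3-2 — falls from the nucleus.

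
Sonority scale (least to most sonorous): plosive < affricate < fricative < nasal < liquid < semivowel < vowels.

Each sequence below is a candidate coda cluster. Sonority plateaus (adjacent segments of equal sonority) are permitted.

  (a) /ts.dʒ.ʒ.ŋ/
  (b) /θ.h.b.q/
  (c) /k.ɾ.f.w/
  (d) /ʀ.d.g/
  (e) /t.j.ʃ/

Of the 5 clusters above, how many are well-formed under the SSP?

2

(a) sonority 2-2-3-4: ill-formed.
(b) sonority 3-3-1-1: well-formed.
(c) sonority 1-5-3-6: ill-formed.
(d) sonority 5-1-1: well-formed.
(e) sonority 1-6-3: ill-formed.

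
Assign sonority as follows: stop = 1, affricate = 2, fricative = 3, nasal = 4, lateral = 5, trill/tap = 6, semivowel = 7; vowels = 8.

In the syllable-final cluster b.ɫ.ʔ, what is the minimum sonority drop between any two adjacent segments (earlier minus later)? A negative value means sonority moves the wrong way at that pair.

/b/ is a stop (sonority 1).
/ɫ/ is a lateral (sonority 5).
/ʔ/ is a stop (sonority 1).
/b/→/ɫ/: change -4.
/ɫ/→/ʔ/: change +4.
Minimum = -4.

-4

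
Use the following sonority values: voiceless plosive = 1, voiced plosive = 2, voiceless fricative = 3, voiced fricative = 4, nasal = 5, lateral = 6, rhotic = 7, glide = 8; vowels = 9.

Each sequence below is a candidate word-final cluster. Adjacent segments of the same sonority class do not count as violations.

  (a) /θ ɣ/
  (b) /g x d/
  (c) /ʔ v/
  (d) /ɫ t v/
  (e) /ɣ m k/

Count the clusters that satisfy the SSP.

(a) 3-4 → violates
(b) 2-3-2 → violates
(c) 1-4 → violates
(d) 6-1-4 → violates
(e) 4-5-1 → violates

0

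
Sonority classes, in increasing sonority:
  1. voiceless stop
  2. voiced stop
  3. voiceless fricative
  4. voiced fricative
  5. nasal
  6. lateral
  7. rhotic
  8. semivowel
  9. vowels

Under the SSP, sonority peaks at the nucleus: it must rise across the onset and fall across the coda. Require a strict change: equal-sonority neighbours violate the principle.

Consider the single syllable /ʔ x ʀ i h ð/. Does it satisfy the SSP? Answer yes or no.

no

Onset: /ʔ/ is a voiceless stop (sonority 1), /x/ is a voiceless fricative (sonority 3), /ʀ/ is a rhotic (sonority 7); then the nucleus /i/ (sonority 9).
Onset profile 1-3-7-9 — rises to the nucleus.
Coda: /h/ is a voiceless fricative (sonority 3), /ð/ is a voiced fricative (sonority 4).
Coda profile 9-3-4 — does not strictly fall throughout.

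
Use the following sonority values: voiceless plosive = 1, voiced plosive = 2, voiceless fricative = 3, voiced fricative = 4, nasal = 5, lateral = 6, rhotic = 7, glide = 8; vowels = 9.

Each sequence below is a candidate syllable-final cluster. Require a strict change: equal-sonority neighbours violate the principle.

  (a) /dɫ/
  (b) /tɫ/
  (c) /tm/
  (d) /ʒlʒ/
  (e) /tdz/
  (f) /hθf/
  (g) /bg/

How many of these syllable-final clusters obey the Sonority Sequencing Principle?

0

(a) /dɫ/: profile 2-6 — violates.
(b) /tɫ/: profile 1-6 — violates.
(c) /tm/: profile 1-5 — violates.
(d) /ʒlʒ/: profile 4-6-4 — violates.
(e) /tdz/: profile 1-2-4 — violates.
(f) /hθf/: profile 3-3-3 — violates.
(g) /bg/: profile 2-2 — violates.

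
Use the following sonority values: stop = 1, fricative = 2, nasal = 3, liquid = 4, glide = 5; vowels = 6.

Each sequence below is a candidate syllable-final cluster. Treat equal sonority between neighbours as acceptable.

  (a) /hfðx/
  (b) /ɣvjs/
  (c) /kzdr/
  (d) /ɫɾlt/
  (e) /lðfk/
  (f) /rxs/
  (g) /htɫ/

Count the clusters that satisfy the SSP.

4

(a) /hfðx/: profile 2-2-2-2 — obeys.
(b) /ɣvjs/: profile 2-2-5-2 — violates.
(c) /kzdr/: profile 1-2-1-4 — violates.
(d) /ɫɾlt/: profile 4-4-4-1 — obeys.
(e) /lðfk/: profile 4-2-2-1 — obeys.
(f) /rxs/: profile 4-2-2 — obeys.
(g) /htɫ/: profile 2-1-4 — violates.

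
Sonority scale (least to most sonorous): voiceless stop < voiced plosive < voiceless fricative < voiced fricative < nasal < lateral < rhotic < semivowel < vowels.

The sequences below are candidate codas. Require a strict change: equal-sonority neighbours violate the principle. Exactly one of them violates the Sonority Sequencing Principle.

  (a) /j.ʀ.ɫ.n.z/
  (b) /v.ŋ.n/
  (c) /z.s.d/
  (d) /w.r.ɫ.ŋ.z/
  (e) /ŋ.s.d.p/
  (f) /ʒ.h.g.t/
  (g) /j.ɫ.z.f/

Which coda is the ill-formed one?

(a) /j.ʀ.ɫ.n.z/: profile 8-7-6-5-4 — obeys.
(b) /v.ŋ.n/: profile 4-5-5 — violates.
(c) /z.s.d/: profile 4-3-2 — obeys.
(d) /w.r.ɫ.ŋ.z/: profile 8-7-6-5-4 — obeys.
(e) /ŋ.s.d.p/: profile 5-3-2-1 — obeys.
(f) /ʒ.h.g.t/: profile 4-3-2-1 — obeys.
(g) /j.ɫ.z.f/: profile 8-6-4-3 — obeys.

b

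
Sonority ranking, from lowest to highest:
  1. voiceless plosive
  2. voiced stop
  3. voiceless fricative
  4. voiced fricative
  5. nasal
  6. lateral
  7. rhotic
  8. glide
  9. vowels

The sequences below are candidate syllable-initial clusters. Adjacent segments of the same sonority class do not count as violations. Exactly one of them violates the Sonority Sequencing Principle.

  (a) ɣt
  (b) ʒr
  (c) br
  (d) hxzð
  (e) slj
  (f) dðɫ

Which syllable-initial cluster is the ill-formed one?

a

(a) sonority 4-1: ill-formed.
(b) sonority 4-7: well-formed.
(c) sonority 2-7: well-formed.
(d) sonority 3-3-4-4: well-formed.
(e) sonority 3-6-8: well-formed.
(f) sonority 2-4-6: well-formed.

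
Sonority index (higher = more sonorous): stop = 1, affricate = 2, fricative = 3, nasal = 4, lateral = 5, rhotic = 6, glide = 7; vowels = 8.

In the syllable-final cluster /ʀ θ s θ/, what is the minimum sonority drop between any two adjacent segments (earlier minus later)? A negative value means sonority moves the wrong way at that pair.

/ʀ/: rhotic = 6.
/θ/: fricative = 3.
/s/: fricative = 3.
/θ/: fricative = 3.
/ʀ/→/θ/: change +3.
/θ/→/s/: change +0.
/s/→/θ/: change +0.
Minimum = 0.

0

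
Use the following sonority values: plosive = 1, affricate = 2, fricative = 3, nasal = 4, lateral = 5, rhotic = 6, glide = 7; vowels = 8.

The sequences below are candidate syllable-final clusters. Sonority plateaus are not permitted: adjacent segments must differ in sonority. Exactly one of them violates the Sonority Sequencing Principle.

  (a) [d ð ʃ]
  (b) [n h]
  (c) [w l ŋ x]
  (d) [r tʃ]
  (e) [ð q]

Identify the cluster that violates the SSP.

a

(a) sonority 1-3-3: ill-formed.
(b) sonority 4-3: well-formed.
(c) sonority 7-5-4-3: well-formed.
(d) sonority 6-2: well-formed.
(e) sonority 3-1: well-formed.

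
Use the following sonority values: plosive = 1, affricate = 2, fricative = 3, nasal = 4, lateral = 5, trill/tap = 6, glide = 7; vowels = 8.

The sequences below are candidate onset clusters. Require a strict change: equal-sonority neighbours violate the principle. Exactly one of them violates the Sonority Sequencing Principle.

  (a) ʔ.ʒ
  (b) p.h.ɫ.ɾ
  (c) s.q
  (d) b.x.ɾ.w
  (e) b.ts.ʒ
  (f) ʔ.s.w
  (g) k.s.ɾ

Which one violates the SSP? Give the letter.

(a) ʔ.ʒ: profile 1-3 — obeys.
(b) p.h.ɫ.ɾ: profile 1-3-5-6 — obeys.
(c) s.q: profile 3-1 — violates.
(d) b.x.ɾ.w: profile 1-3-6-7 — obeys.
(e) b.ts.ʒ: profile 1-2-3 — obeys.
(f) ʔ.s.w: profile 1-3-7 — obeys.
(g) k.s.ɾ: profile 1-3-6 — obeys.

c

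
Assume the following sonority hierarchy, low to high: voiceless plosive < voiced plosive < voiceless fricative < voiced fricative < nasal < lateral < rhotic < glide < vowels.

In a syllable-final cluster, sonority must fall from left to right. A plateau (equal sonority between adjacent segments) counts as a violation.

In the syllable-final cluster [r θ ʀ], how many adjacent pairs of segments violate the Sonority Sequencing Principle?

/r/ — rhotic, sonority 7.
/θ/ — voiceless fricative, sonority 3.
/ʀ/ — rhotic, sonority 7.
/r/→/θ/: 7→3 (falls) — ok.
/θ/→/ʀ/: 3→7 (does not fall) — violation.

1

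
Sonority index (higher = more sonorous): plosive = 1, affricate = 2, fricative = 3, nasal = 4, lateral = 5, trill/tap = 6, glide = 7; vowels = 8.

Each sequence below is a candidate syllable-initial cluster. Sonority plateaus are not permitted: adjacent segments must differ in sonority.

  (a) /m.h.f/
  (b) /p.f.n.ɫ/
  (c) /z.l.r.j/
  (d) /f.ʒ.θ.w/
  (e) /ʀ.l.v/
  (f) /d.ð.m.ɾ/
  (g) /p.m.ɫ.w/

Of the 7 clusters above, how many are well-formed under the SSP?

(a) /m.h.f/: profile 4-3-3 — violates.
(b) /p.f.n.ɫ/: profile 1-3-4-5 — obeys.
(c) /z.l.r.j/: profile 3-5-6-7 — obeys.
(d) /f.ʒ.θ.w/: profile 3-3-3-7 — violates.
(e) /ʀ.l.v/: profile 6-5-3 — violates.
(f) /d.ð.m.ɾ/: profile 1-3-4-6 — obeys.
(g) /p.m.ɫ.w/: profile 1-4-5-7 — obeys.

4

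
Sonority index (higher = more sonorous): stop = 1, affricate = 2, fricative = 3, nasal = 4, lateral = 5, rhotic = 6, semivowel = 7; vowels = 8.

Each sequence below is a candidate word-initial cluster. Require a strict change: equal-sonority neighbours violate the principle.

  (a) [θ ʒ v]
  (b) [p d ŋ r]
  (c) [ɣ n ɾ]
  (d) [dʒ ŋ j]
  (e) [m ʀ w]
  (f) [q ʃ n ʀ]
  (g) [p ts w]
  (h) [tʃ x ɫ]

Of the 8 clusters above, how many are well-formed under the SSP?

(a) 3-3-3 → violates
(b) 1-1-4-6 → violates
(c) 3-4-6 → obeys
(d) 2-4-7 → obeys
(e) 4-6-7 → obeys
(f) 1-3-4-6 → obeys
(g) 1-2-7 → obeys
(h) 2-3-5 → obeys

6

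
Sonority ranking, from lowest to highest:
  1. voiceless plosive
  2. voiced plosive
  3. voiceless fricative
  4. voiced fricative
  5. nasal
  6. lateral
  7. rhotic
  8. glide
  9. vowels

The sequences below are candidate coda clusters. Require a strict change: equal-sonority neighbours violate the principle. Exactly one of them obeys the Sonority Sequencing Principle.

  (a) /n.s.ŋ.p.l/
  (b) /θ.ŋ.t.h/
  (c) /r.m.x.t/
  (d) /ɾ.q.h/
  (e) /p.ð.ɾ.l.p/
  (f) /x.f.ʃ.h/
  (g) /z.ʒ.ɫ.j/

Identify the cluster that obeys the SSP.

(a) 5-3-5-1-6 → violates
(b) 3-5-1-3 → violates
(c) 7-5-3-1 → obeys
(d) 7-1-3 → violates
(e) 1-4-7-6-1 → violates
(f) 3-3-3-3 → violates
(g) 4-4-6-8 → violates

c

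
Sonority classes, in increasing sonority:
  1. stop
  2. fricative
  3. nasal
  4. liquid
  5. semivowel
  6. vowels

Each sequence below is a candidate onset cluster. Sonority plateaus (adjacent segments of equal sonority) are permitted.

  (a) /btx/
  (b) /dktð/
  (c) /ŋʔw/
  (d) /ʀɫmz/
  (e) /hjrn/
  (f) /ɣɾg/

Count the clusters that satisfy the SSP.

2

(a) sonority 1-1-2: well-formed.
(b) sonority 1-1-1-2: well-formed.
(c) sonority 3-1-5: ill-formed.
(d) sonority 4-4-3-2: ill-formed.
(e) sonority 2-5-4-3: ill-formed.
(f) sonority 2-4-1: ill-formed.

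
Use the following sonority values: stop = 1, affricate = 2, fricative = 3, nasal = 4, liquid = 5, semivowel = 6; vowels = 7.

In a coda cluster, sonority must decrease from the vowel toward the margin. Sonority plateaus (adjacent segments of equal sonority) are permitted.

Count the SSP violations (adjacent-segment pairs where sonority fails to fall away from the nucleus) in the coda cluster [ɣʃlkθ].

/ɣ/: fricative = 3.
/ʃ/: fricative = 3.
/l/: liquid = 5.
/k/: stop = 1.
/θ/: fricative = 3.
/ɣ/→/ʃ/: 3→3 (plateau, allowed) — ok.
/ʃ/→/l/: 3→5 (does not fall) — violation.
/l/→/k/: 5→1 (falls) — ok.
/k/→/θ/: 1→3 (does not fall) — violation.

2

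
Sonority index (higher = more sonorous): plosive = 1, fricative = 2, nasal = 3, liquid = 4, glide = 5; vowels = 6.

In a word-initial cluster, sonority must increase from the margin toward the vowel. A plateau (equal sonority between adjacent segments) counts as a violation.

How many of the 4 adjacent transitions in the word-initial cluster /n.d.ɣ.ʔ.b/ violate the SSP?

/n/ — nasal, sonority 3.
/d/ — plosive, sonority 1.
/ɣ/ — fricative, sonority 2.
/ʔ/ — plosive, sonority 1.
/b/ — plosive, sonority 1.
/n/→/d/: 3→1 (does not rise) — violation.
/d/→/ɣ/: 1→2 (rises) — ok.
/ɣ/→/ʔ/: 2→1 (does not rise) — violation.
/ʔ/→/b/: 1→1 (plateau) — violation.

3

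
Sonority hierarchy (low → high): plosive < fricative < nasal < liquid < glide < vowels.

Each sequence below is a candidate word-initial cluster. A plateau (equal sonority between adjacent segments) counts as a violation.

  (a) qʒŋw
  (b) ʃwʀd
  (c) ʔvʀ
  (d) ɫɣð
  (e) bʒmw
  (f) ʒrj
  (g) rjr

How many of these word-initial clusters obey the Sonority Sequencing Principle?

4

(a) 1-2-3-5 → obeys
(b) 2-5-4-1 → violates
(c) 1-2-4 → obeys
(d) 4-2-2 → violates
(e) 1-2-3-5 → obeys
(f) 2-4-5 → obeys
(g) 4-5-4 → violates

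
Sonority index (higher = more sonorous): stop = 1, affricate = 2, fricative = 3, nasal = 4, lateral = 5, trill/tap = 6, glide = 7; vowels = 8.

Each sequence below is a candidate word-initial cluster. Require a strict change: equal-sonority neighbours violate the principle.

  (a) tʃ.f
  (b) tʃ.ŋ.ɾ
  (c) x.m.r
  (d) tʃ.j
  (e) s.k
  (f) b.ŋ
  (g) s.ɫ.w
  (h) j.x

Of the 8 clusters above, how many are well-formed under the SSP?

(a) sonority 2-3: well-formed.
(b) sonority 2-4-6: well-formed.
(c) sonority 3-4-6: well-formed.
(d) sonority 2-7: well-formed.
(e) sonority 3-1: ill-formed.
(f) sonority 1-4: well-formed.
(g) sonority 3-5-7: well-formed.
(h) sonority 7-3: ill-formed.

6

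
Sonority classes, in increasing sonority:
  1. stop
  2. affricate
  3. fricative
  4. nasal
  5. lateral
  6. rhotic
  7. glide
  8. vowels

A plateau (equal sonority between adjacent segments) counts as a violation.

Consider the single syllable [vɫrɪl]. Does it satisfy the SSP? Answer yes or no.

yes

Onset: /v/ is a fricative (sonority 3), /ɫ/ is a lateral (sonority 5), /r/ is a rhotic (sonority 6); then the nucleus /ɪ/ (sonority 8).
Onset profile 3-5-6-8 — rises to the nucleus.
Coda: /l/ is a lateral (sonority 5).
Coda profile 8-5 — falls from the nucleus.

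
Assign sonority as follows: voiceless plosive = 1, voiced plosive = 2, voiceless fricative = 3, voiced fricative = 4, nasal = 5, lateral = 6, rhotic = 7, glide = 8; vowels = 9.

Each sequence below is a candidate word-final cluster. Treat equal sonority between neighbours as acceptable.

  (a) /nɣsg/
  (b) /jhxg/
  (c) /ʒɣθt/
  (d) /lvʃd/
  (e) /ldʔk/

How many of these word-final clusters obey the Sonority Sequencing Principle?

5

(a) sonority 5-4-3-2: well-formed.
(b) sonority 8-3-3-2: well-formed.
(c) sonority 4-4-3-1: well-formed.
(d) sonority 6-4-3-2: well-formed.
(e) sonority 6-2-1-1: well-formed.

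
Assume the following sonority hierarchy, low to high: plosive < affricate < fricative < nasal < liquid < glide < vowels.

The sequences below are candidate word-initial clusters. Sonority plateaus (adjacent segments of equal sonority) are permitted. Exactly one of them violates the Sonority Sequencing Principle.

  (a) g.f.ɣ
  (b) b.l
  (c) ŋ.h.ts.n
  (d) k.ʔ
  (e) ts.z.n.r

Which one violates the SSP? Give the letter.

(a) g.f.ɣ: profile 1-3-3 — obeys.
(b) b.l: profile 1-5 — obeys.
(c) ŋ.h.ts.n: profile 4-3-2-4 — violates.
(d) k.ʔ: profile 1-1 — obeys.
(e) ts.z.n.r: profile 2-3-4-5 — obeys.

c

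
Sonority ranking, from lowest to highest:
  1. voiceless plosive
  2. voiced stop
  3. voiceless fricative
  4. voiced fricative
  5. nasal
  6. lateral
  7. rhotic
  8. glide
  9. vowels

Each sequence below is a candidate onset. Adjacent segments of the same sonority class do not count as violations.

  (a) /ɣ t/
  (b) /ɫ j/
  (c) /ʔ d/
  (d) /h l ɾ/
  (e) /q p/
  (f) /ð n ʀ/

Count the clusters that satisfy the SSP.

5

(a) /ɣ t/: profile 4-1 — violates.
(b) /ɫ j/: profile 6-8 — obeys.
(c) /ʔ d/: profile 1-2 — obeys.
(d) /h l ɾ/: profile 3-6-7 — obeys.
(e) /q p/: profile 1-1 — obeys.
(f) /ð n ʀ/: profile 4-5-7 — obeys.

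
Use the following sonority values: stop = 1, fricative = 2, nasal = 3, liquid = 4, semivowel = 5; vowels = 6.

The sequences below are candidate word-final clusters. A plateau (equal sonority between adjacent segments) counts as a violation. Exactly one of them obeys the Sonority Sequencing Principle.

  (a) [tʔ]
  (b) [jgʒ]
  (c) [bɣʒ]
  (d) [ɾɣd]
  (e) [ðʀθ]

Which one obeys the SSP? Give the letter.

d

(a) 1-1 → violates
(b) 5-1-2 → violates
(c) 1-2-2 → violates
(d) 4-2-1 → obeys
(e) 2-4-2 → violates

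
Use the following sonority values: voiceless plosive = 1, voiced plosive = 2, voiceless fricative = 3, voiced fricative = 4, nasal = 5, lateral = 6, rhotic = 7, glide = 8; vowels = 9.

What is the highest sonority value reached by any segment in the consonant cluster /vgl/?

6

/v/ — voiced fricative, sonority 4.
/g/ — voiced plosive, sonority 2.
/l/ — lateral, sonority 6.
The maximum is 6.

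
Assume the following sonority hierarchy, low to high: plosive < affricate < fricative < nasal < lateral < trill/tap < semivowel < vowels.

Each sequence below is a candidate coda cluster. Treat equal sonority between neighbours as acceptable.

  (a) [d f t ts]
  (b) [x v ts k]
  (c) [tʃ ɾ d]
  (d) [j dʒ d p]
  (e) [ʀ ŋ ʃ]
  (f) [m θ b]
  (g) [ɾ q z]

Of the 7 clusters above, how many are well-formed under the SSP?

(a) [d f t ts]: profile 1-3-1-2 — violates.
(b) [x v ts k]: profile 3-3-2-1 — obeys.
(c) [tʃ ɾ d]: profile 2-6-1 — violates.
(d) [j dʒ d p]: profile 7-2-1-1 — obeys.
(e) [ʀ ŋ ʃ]: profile 6-4-3 — obeys.
(f) [m θ b]: profile 4-3-1 — obeys.
(g) [ɾ q z]: profile 6-1-3 — violates.

4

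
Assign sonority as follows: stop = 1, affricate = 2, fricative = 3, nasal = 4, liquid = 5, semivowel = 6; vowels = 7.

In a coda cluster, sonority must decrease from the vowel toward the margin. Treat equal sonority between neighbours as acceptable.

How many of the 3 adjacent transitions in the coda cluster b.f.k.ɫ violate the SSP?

/b/ — stop, sonority 1.
/f/ — fricative, sonority 3.
/k/ — stop, sonority 1.
/ɫ/ — liquid, sonority 5.
/b/→/f/: 1→3 (does not fall) — violation.
/f/→/k/: 3→1 (falls) — ok.
/k/→/ɫ/: 1→5 (does not fall) — violation.

2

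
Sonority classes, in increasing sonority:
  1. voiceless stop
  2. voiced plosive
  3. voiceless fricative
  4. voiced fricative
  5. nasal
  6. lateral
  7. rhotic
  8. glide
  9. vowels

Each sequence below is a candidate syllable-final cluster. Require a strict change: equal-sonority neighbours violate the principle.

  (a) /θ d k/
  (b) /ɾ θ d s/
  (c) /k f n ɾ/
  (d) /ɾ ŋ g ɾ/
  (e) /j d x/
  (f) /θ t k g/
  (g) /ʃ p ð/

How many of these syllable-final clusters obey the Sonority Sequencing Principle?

(a) 3-2-1 → obeys
(b) 7-3-2-3 → violates
(c) 1-3-5-7 → violates
(d) 7-5-2-7 → violates
(e) 8-2-3 → violates
(f) 3-1-1-2 → violates
(g) 3-1-4 → violates

1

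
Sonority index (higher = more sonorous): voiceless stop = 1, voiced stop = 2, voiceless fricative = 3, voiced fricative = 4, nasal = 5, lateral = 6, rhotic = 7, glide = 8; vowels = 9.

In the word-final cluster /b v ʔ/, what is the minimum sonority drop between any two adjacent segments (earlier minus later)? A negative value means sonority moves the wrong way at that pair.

-2

/b/ — voiced stop, sonority 2.
/v/ — voiced fricative, sonority 4.
/ʔ/ — voiceless stop, sonority 1.
/b/→/v/: change -2.
/v/→/ʔ/: change +3.
Minimum = -2.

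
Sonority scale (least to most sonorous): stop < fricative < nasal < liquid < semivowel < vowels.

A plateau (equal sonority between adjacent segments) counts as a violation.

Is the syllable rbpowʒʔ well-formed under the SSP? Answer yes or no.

Onset: /r/ is a liquid (sonority 4), /b/ is a stop (sonority 1), /p/ is a stop (sonority 1); then the nucleus /o/ (sonority 6).
Onset profile 4-1-1-6 — does not strictly rise throughout.
Coda: /w/ is a semivowel (sonority 5), /ʒ/ is a fricative (sonority 2), /ʔ/ is a stop (sonority 1).
Coda profile 6-5-2-1 — falls from the nucleus.

no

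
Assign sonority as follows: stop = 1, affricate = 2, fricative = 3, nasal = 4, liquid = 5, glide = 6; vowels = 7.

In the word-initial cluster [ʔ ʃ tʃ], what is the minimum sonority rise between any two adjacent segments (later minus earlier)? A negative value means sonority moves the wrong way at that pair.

/ʔ/ is a stop (sonority 1).
/ʃ/ is a fricative (sonority 3).
/tʃ/ is an affricate (sonority 2).
/ʔ/→/ʃ/: change +2.
/ʃ/→/tʃ/: change -1.
Minimum = -1.

-1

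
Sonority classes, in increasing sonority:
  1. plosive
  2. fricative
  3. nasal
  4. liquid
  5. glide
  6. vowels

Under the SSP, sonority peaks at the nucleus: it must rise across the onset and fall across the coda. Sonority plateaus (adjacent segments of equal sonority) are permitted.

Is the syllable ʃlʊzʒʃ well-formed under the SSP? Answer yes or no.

yes

Onset: /ʃ/ is a fricative (sonority 2), /l/ is a liquid (sonority 4); then the nucleus /ʊ/ (sonority 6).
Onset profile 2-4-6 — rises to the nucleus.
Coda: /z/ is a fricative (sonority 2), /ʒ/ is a fricative (sonority 2), /ʃ/ is a fricative (sonority 2).
Coda profile 6-2-2-2 — falls from the nucleus.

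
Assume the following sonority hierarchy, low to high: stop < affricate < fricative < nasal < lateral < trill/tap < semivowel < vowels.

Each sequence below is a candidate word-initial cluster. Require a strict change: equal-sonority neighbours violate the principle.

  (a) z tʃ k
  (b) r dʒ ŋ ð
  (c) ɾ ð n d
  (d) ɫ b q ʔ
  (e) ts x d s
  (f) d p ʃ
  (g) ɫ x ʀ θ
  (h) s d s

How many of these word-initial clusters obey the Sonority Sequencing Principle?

(a) 3-2-1 → violates
(b) 6-2-4-3 → violates
(c) 6-3-4-1 → violates
(d) 5-1-1-1 → violates
(e) 2-3-1-3 → violates
(f) 1-1-3 → violates
(g) 5-3-6-3 → violates
(h) 3-1-3 → violates

0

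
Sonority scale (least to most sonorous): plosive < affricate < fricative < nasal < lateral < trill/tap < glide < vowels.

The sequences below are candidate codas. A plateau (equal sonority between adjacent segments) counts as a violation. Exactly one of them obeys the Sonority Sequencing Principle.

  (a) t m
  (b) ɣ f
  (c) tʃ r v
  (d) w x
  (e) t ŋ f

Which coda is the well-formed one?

(a) t m: profile 1-4 — violates.
(b) ɣ f: profile 3-3 — violates.
(c) tʃ r v: profile 2-6-3 — violates.
(d) w x: profile 7-3 — obeys.
(e) t ŋ f: profile 1-4-3 — violates.

d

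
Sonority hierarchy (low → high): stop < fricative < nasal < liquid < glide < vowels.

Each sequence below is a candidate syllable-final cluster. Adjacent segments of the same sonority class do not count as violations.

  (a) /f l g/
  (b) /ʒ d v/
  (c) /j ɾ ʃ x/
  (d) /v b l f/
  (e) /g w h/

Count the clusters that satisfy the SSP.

1

(a) sonority 2-4-1: ill-formed.
(b) sonority 2-1-2: ill-formed.
(c) sonority 5-4-2-2: well-formed.
(d) sonority 2-1-4-2: ill-formed.
(e) sonority 1-5-2: ill-formed.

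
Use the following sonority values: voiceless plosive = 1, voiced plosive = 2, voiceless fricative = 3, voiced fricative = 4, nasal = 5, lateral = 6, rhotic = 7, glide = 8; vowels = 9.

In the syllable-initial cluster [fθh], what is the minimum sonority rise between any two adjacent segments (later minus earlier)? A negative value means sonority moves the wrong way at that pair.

/f/: voiceless fricative = 3.
/θ/: voiceless fricative = 3.
/h/: voiceless fricative = 3.
/f/→/θ/: change +0.
/θ/→/h/: change +0.
Minimum = 0.

0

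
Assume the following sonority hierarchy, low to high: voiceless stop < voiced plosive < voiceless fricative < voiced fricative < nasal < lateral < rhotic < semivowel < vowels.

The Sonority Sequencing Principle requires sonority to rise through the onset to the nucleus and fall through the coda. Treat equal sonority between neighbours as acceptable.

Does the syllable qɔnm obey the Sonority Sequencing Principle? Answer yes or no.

Onset: /q/ is a voiceless stop (sonority 1); then the nucleus /ɔ/ (sonority 9).
Onset profile 1-9 — rises to the nucleus.
Coda: /n/ is a nasal (sonority 5), /m/ is a nasal (sonority 5).
Coda profile 9-5-5 — falls from the nucleus.

yes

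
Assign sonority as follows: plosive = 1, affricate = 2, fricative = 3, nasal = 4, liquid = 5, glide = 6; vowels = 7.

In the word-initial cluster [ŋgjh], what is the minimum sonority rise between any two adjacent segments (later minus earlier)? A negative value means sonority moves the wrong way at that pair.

/ŋ/: nasal = 4.
/g/: plosive = 1.
/j/: glide = 6.
/h/: fricative = 3.
/ŋ/→/g/: change -3.
/g/→/j/: change +5.
/j/→/h/: change -3.
Minimum = -3.

-3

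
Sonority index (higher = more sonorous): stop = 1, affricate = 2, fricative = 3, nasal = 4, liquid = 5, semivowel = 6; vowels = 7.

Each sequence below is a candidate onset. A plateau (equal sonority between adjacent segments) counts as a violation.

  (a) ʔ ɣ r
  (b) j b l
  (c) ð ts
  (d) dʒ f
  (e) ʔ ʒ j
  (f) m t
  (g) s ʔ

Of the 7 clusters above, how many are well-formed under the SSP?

(a) 1-3-5 → obeys
(b) 6-1-5 → violates
(c) 3-2 → violates
(d) 2-3 → obeys
(e) 1-3-6 → obeys
(f) 4-1 → violates
(g) 3-1 → violates

3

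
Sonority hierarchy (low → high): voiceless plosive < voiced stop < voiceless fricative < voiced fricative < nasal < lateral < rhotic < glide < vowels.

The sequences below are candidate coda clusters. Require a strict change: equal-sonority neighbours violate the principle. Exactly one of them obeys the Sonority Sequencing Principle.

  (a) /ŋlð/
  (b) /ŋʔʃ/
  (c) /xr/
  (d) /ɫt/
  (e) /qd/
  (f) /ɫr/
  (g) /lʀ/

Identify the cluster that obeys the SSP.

d

(a) sonority 5-6-4: ill-formed.
(b) sonority 5-1-3: ill-formed.
(c) sonority 3-7: ill-formed.
(d) sonority 6-1: well-formed.
(e) sonority 1-2: ill-formed.
(f) sonority 6-7: ill-formed.
(g) sonority 6-7: ill-formed.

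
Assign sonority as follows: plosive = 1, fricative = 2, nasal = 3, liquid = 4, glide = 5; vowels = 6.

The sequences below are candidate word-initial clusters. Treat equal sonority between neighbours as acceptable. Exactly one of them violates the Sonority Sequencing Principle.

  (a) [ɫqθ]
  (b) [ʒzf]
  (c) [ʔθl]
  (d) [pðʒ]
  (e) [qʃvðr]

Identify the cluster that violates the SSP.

a

(a) [ɫqθ]: profile 4-1-2 — violates.
(b) [ʒzf]: profile 2-2-2 — obeys.
(c) [ʔθl]: profile 1-2-4 — obeys.
(d) [pðʒ]: profile 1-2-2 — obeys.
(e) [qʃvðr]: profile 1-2-2-2-4 — obeys.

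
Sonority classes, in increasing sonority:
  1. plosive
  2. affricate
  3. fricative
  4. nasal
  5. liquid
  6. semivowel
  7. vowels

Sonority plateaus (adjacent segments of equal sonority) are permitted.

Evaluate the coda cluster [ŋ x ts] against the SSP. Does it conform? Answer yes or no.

/ŋ/ — nasal, sonority 4.
/x/ — fricative, sonority 3.
/ts/ — affricate, sonority 2.
The profile 4-3-2 strictly falls, so the coda cluster satisfies the SSP.

yes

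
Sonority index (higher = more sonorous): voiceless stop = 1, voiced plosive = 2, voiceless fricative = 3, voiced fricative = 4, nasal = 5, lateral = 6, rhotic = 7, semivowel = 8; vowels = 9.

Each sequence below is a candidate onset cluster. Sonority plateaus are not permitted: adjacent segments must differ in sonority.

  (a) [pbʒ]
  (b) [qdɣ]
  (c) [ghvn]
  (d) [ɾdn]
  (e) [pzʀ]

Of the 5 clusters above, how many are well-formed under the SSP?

4

(a) 1-2-4 → obeys
(b) 1-2-4 → obeys
(c) 2-3-4-5 → obeys
(d) 7-2-5 → violates
(e) 1-4-7 → obeys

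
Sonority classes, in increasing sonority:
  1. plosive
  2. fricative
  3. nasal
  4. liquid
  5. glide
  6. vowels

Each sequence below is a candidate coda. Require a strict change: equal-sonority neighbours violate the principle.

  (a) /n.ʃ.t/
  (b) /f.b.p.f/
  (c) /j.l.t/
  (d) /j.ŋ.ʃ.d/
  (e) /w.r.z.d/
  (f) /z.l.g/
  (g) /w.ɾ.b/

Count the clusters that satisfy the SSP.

5

(a) /n.ʃ.t/: profile 3-2-1 — obeys.
(b) /f.b.p.f/: profile 2-1-1-2 — violates.
(c) /j.l.t/: profile 5-4-1 — obeys.
(d) /j.ŋ.ʃ.d/: profile 5-3-2-1 — obeys.
(e) /w.r.z.d/: profile 5-4-2-1 — obeys.
(f) /z.l.g/: profile 2-4-1 — violates.
(g) /w.ɾ.b/: profile 5-4-1 — obeys.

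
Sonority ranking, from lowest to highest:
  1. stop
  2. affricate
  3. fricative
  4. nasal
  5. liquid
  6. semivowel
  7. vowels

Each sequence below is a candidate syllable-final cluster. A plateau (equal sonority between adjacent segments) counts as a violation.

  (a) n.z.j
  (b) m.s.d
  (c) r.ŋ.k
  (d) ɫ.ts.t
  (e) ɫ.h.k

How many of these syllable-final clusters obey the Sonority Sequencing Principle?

(a) n.z.j: profile 4-3-6 — violates.
(b) m.s.d: profile 4-3-1 — obeys.
(c) r.ŋ.k: profile 5-4-1 — obeys.
(d) ɫ.ts.t: profile 5-2-1 — obeys.
(e) ɫ.h.k: profile 5-3-1 — obeys.

4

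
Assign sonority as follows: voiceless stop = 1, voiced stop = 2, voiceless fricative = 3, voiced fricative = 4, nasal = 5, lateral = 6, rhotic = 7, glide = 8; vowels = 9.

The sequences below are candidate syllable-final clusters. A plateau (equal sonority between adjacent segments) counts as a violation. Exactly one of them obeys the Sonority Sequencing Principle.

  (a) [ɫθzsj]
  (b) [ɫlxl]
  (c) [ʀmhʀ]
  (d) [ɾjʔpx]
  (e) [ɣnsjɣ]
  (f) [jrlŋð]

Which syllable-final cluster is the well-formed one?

f

(a) [ɫθzsj]: profile 6-3-4-3-8 — violates.
(b) [ɫlxl]: profile 6-6-3-6 — violates.
(c) [ʀmhʀ]: profile 7-5-3-7 — violates.
(d) [ɾjʔpx]: profile 7-8-1-1-3 — violates.
(e) [ɣnsjɣ]: profile 4-5-3-8-4 — violates.
(f) [jrlŋð]: profile 8-7-6-5-4 — obeys.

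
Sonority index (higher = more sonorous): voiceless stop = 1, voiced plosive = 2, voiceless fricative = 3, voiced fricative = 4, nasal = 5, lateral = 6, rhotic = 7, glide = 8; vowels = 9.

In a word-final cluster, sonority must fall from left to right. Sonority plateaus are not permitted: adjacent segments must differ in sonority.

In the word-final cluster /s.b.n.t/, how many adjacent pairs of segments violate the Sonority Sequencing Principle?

1

/s/ is a voiceless fricative (sonority 3).
/b/ is a voiced plosive (sonority 2).
/n/ is a nasal (sonority 5).
/t/ is a voiceless stop (sonority 1).
/s/→/b/: 3→2 (falls) — ok.
/b/→/n/: 2→5 (does not fall) — violation.
/n/→/t/: 5→1 (falls) — ok.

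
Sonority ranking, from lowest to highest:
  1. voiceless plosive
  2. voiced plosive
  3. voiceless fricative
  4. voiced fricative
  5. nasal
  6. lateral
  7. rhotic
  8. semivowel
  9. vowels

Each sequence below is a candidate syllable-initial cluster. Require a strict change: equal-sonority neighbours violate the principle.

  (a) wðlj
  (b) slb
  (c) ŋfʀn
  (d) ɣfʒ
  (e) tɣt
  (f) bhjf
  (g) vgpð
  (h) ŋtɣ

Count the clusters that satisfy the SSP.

(a) wðlj: profile 8-4-6-8 — violates.
(b) slb: profile 3-6-2 — violates.
(c) ŋfʀn: profile 5-3-7-5 — violates.
(d) ɣfʒ: profile 4-3-4 — violates.
(e) tɣt: profile 1-4-1 — violates.
(f) bhjf: profile 2-3-8-3 — violates.
(g) vgpð: profile 4-2-1-4 — violates.
(h) ŋtɣ: profile 5-1-4 — violates.

0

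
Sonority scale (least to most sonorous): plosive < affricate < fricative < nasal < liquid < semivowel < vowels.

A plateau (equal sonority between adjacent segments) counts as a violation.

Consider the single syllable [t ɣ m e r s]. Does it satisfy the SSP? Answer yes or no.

yes

Onset: /t/ is a plosive (sonority 1), /ɣ/ is a fricative (sonority 3), /m/ is a nasal (sonority 4); then the nucleus /e/ (sonority 7).
Onset profile 1-3-4-7 — rises to the nucleus.
Coda: /r/ is a liquid (sonority 5), /s/ is a fricative (sonority 3).
Coda profile 7-5-3 — falls from the nucleus.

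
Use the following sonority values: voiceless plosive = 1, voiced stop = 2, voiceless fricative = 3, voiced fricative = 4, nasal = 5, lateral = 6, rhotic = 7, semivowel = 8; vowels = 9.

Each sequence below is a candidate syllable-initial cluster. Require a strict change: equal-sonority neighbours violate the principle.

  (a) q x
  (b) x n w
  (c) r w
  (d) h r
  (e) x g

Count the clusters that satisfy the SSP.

4

(a) 1-3 → obeys
(b) 3-5-8 → obeys
(c) 7-8 → obeys
(d) 3-7 → obeys
(e) 3-2 → violates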